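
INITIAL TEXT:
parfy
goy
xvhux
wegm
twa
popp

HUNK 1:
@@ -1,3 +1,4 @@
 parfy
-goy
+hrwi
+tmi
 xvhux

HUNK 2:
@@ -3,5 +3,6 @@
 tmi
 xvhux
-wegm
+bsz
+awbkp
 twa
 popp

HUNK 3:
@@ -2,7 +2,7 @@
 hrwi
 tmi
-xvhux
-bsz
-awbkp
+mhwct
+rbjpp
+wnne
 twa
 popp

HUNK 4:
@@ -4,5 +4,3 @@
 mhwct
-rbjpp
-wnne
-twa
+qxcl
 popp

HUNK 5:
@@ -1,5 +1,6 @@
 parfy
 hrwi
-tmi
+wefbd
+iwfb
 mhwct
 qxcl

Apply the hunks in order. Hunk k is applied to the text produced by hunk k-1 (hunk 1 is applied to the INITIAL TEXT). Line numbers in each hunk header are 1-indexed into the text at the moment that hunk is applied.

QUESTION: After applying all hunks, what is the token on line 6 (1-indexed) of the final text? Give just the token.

Hunk 1: at line 1 remove [goy] add [hrwi,tmi] -> 7 lines: parfy hrwi tmi xvhux wegm twa popp
Hunk 2: at line 3 remove [wegm] add [bsz,awbkp] -> 8 lines: parfy hrwi tmi xvhux bsz awbkp twa popp
Hunk 3: at line 2 remove [xvhux,bsz,awbkp] add [mhwct,rbjpp,wnne] -> 8 lines: parfy hrwi tmi mhwct rbjpp wnne twa popp
Hunk 4: at line 4 remove [rbjpp,wnne,twa] add [qxcl] -> 6 lines: parfy hrwi tmi mhwct qxcl popp
Hunk 5: at line 1 remove [tmi] add [wefbd,iwfb] -> 7 lines: parfy hrwi wefbd iwfb mhwct qxcl popp
Final line 6: qxcl

Answer: qxcl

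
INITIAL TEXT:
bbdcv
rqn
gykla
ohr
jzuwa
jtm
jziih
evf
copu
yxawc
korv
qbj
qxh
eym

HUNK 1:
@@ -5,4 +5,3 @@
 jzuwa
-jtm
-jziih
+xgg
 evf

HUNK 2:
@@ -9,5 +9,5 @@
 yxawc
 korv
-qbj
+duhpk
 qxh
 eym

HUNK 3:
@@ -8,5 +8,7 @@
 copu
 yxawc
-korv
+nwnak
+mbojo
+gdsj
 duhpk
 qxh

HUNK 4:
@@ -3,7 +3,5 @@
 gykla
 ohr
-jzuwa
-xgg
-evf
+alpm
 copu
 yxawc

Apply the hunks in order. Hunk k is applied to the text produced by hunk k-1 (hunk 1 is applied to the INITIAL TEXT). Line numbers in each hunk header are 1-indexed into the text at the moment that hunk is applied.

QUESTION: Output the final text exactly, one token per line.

Hunk 1: at line 5 remove [jtm,jziih] add [xgg] -> 13 lines: bbdcv rqn gykla ohr jzuwa xgg evf copu yxawc korv qbj qxh eym
Hunk 2: at line 9 remove [qbj] add [duhpk] -> 13 lines: bbdcv rqn gykla ohr jzuwa xgg evf copu yxawc korv duhpk qxh eym
Hunk 3: at line 8 remove [korv] add [nwnak,mbojo,gdsj] -> 15 lines: bbdcv rqn gykla ohr jzuwa xgg evf copu yxawc nwnak mbojo gdsj duhpk qxh eym
Hunk 4: at line 3 remove [jzuwa,xgg,evf] add [alpm] -> 13 lines: bbdcv rqn gykla ohr alpm copu yxawc nwnak mbojo gdsj duhpk qxh eym

Answer: bbdcv
rqn
gykla
ohr
alpm
copu
yxawc
nwnak
mbojo
gdsj
duhpk
qxh
eym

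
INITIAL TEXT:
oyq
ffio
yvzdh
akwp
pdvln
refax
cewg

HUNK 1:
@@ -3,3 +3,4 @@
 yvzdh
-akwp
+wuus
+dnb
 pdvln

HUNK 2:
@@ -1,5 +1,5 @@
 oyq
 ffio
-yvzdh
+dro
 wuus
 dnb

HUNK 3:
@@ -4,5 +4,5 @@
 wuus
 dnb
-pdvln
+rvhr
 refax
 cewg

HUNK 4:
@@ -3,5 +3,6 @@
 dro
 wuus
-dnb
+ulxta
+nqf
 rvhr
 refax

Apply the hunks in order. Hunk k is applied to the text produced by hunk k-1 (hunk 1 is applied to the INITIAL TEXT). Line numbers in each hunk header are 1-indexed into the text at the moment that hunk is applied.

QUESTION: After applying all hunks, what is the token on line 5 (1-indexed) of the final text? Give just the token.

Answer: ulxta

Derivation:
Hunk 1: at line 3 remove [akwp] add [wuus,dnb] -> 8 lines: oyq ffio yvzdh wuus dnb pdvln refax cewg
Hunk 2: at line 1 remove [yvzdh] add [dro] -> 8 lines: oyq ffio dro wuus dnb pdvln refax cewg
Hunk 3: at line 4 remove [pdvln] add [rvhr] -> 8 lines: oyq ffio dro wuus dnb rvhr refax cewg
Hunk 4: at line 3 remove [dnb] add [ulxta,nqf] -> 9 lines: oyq ffio dro wuus ulxta nqf rvhr refax cewg
Final line 5: ulxta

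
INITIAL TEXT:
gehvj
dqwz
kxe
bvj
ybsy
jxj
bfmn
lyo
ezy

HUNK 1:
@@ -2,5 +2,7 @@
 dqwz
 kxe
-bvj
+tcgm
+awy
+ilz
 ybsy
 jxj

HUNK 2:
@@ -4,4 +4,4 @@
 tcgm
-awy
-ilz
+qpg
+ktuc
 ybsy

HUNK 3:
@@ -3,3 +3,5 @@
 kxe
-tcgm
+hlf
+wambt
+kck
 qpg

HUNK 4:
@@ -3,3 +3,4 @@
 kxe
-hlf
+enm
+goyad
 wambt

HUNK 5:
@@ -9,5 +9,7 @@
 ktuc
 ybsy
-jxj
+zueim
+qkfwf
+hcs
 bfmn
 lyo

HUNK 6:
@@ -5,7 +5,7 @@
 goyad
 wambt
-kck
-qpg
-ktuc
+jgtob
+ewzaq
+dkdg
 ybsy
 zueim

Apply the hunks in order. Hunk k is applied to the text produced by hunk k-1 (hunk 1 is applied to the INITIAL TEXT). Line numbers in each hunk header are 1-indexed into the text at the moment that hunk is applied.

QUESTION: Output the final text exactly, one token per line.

Answer: gehvj
dqwz
kxe
enm
goyad
wambt
jgtob
ewzaq
dkdg
ybsy
zueim
qkfwf
hcs
bfmn
lyo
ezy

Derivation:
Hunk 1: at line 2 remove [bvj] add [tcgm,awy,ilz] -> 11 lines: gehvj dqwz kxe tcgm awy ilz ybsy jxj bfmn lyo ezy
Hunk 2: at line 4 remove [awy,ilz] add [qpg,ktuc] -> 11 lines: gehvj dqwz kxe tcgm qpg ktuc ybsy jxj bfmn lyo ezy
Hunk 3: at line 3 remove [tcgm] add [hlf,wambt,kck] -> 13 lines: gehvj dqwz kxe hlf wambt kck qpg ktuc ybsy jxj bfmn lyo ezy
Hunk 4: at line 3 remove [hlf] add [enm,goyad] -> 14 lines: gehvj dqwz kxe enm goyad wambt kck qpg ktuc ybsy jxj bfmn lyo ezy
Hunk 5: at line 9 remove [jxj] add [zueim,qkfwf,hcs] -> 16 lines: gehvj dqwz kxe enm goyad wambt kck qpg ktuc ybsy zueim qkfwf hcs bfmn lyo ezy
Hunk 6: at line 5 remove [kck,qpg,ktuc] add [jgtob,ewzaq,dkdg] -> 16 lines: gehvj dqwz kxe enm goyad wambt jgtob ewzaq dkdg ybsy zueim qkfwf hcs bfmn lyo ezy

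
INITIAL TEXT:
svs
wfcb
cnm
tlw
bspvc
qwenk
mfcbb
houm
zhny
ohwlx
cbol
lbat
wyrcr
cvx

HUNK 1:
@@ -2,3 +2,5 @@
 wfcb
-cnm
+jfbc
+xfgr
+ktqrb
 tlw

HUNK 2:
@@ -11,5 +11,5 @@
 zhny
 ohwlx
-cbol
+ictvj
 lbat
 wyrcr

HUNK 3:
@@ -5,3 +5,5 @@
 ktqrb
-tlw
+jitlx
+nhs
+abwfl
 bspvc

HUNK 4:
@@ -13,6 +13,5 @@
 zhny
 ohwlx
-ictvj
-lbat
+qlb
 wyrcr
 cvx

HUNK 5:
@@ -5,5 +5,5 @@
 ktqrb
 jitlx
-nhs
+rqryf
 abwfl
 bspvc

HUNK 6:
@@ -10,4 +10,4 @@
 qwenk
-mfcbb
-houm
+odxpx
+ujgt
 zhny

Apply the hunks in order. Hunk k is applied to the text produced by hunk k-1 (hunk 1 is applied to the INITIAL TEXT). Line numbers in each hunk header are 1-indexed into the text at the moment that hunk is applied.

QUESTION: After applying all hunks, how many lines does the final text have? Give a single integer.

Hunk 1: at line 2 remove [cnm] add [jfbc,xfgr,ktqrb] -> 16 lines: svs wfcb jfbc xfgr ktqrb tlw bspvc qwenk mfcbb houm zhny ohwlx cbol lbat wyrcr cvx
Hunk 2: at line 11 remove [cbol] add [ictvj] -> 16 lines: svs wfcb jfbc xfgr ktqrb tlw bspvc qwenk mfcbb houm zhny ohwlx ictvj lbat wyrcr cvx
Hunk 3: at line 5 remove [tlw] add [jitlx,nhs,abwfl] -> 18 lines: svs wfcb jfbc xfgr ktqrb jitlx nhs abwfl bspvc qwenk mfcbb houm zhny ohwlx ictvj lbat wyrcr cvx
Hunk 4: at line 13 remove [ictvj,lbat] add [qlb] -> 17 lines: svs wfcb jfbc xfgr ktqrb jitlx nhs abwfl bspvc qwenk mfcbb houm zhny ohwlx qlb wyrcr cvx
Hunk 5: at line 5 remove [nhs] add [rqryf] -> 17 lines: svs wfcb jfbc xfgr ktqrb jitlx rqryf abwfl bspvc qwenk mfcbb houm zhny ohwlx qlb wyrcr cvx
Hunk 6: at line 10 remove [mfcbb,houm] add [odxpx,ujgt] -> 17 lines: svs wfcb jfbc xfgr ktqrb jitlx rqryf abwfl bspvc qwenk odxpx ujgt zhny ohwlx qlb wyrcr cvx
Final line count: 17

Answer: 17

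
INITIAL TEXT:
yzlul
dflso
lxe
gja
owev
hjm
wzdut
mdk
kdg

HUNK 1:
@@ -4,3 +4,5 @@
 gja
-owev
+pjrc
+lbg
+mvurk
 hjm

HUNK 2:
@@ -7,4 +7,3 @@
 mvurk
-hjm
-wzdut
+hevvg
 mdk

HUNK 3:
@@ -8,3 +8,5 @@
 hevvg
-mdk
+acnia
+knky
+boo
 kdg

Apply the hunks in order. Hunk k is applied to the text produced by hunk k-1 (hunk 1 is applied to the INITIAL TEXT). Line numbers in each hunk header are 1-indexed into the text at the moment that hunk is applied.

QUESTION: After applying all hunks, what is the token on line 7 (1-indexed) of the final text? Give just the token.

Answer: mvurk

Derivation:
Hunk 1: at line 4 remove [owev] add [pjrc,lbg,mvurk] -> 11 lines: yzlul dflso lxe gja pjrc lbg mvurk hjm wzdut mdk kdg
Hunk 2: at line 7 remove [hjm,wzdut] add [hevvg] -> 10 lines: yzlul dflso lxe gja pjrc lbg mvurk hevvg mdk kdg
Hunk 3: at line 8 remove [mdk] add [acnia,knky,boo] -> 12 lines: yzlul dflso lxe gja pjrc lbg mvurk hevvg acnia knky boo kdg
Final line 7: mvurk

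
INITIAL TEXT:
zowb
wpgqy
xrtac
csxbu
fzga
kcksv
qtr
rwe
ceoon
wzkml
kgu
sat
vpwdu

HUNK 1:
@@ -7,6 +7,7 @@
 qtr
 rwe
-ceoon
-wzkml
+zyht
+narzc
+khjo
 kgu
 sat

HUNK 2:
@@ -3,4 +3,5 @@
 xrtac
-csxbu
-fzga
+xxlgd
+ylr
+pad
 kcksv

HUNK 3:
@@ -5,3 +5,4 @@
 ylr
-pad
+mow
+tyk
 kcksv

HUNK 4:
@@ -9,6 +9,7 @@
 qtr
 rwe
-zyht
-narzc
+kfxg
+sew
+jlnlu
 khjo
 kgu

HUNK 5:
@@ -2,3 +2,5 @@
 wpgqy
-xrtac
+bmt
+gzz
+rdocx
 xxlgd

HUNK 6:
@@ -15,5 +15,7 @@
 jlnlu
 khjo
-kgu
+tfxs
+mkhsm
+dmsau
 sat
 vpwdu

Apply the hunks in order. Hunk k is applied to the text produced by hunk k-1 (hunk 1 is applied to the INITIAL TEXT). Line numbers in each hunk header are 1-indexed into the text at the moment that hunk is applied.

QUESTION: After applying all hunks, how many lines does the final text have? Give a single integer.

Answer: 21

Derivation:
Hunk 1: at line 7 remove [ceoon,wzkml] add [zyht,narzc,khjo] -> 14 lines: zowb wpgqy xrtac csxbu fzga kcksv qtr rwe zyht narzc khjo kgu sat vpwdu
Hunk 2: at line 3 remove [csxbu,fzga] add [xxlgd,ylr,pad] -> 15 lines: zowb wpgqy xrtac xxlgd ylr pad kcksv qtr rwe zyht narzc khjo kgu sat vpwdu
Hunk 3: at line 5 remove [pad] add [mow,tyk] -> 16 lines: zowb wpgqy xrtac xxlgd ylr mow tyk kcksv qtr rwe zyht narzc khjo kgu sat vpwdu
Hunk 4: at line 9 remove [zyht,narzc] add [kfxg,sew,jlnlu] -> 17 lines: zowb wpgqy xrtac xxlgd ylr mow tyk kcksv qtr rwe kfxg sew jlnlu khjo kgu sat vpwdu
Hunk 5: at line 2 remove [xrtac] add [bmt,gzz,rdocx] -> 19 lines: zowb wpgqy bmt gzz rdocx xxlgd ylr mow tyk kcksv qtr rwe kfxg sew jlnlu khjo kgu sat vpwdu
Hunk 6: at line 15 remove [kgu] add [tfxs,mkhsm,dmsau] -> 21 lines: zowb wpgqy bmt gzz rdocx xxlgd ylr mow tyk kcksv qtr rwe kfxg sew jlnlu khjo tfxs mkhsm dmsau sat vpwdu
Final line count: 21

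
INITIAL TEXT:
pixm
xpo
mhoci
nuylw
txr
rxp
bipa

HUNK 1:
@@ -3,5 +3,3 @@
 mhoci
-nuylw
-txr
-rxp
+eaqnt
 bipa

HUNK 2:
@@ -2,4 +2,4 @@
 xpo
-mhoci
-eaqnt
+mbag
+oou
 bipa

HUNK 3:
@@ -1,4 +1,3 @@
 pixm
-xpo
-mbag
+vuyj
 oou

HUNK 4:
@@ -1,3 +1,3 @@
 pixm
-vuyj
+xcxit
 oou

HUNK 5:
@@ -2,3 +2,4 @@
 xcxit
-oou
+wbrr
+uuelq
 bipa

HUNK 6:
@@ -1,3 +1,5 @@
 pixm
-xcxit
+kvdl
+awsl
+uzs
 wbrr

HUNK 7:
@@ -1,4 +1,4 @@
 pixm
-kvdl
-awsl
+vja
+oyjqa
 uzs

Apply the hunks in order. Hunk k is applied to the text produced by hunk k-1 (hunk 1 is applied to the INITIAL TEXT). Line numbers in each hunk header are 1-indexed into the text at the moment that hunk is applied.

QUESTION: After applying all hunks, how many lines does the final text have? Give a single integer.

Answer: 7

Derivation:
Hunk 1: at line 3 remove [nuylw,txr,rxp] add [eaqnt] -> 5 lines: pixm xpo mhoci eaqnt bipa
Hunk 2: at line 2 remove [mhoci,eaqnt] add [mbag,oou] -> 5 lines: pixm xpo mbag oou bipa
Hunk 3: at line 1 remove [xpo,mbag] add [vuyj] -> 4 lines: pixm vuyj oou bipa
Hunk 4: at line 1 remove [vuyj] add [xcxit] -> 4 lines: pixm xcxit oou bipa
Hunk 5: at line 2 remove [oou] add [wbrr,uuelq] -> 5 lines: pixm xcxit wbrr uuelq bipa
Hunk 6: at line 1 remove [xcxit] add [kvdl,awsl,uzs] -> 7 lines: pixm kvdl awsl uzs wbrr uuelq bipa
Hunk 7: at line 1 remove [kvdl,awsl] add [vja,oyjqa] -> 7 lines: pixm vja oyjqa uzs wbrr uuelq bipa
Final line count: 7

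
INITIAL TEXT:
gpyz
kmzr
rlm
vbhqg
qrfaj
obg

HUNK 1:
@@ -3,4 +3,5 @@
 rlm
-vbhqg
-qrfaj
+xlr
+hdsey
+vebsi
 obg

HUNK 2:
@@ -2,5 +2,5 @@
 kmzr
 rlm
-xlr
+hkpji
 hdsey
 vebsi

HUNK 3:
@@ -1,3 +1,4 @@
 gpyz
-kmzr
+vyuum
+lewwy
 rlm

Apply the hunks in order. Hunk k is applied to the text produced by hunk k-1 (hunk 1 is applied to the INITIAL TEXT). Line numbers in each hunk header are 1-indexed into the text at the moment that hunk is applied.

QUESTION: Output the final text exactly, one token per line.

Answer: gpyz
vyuum
lewwy
rlm
hkpji
hdsey
vebsi
obg

Derivation:
Hunk 1: at line 3 remove [vbhqg,qrfaj] add [xlr,hdsey,vebsi] -> 7 lines: gpyz kmzr rlm xlr hdsey vebsi obg
Hunk 2: at line 2 remove [xlr] add [hkpji] -> 7 lines: gpyz kmzr rlm hkpji hdsey vebsi obg
Hunk 3: at line 1 remove [kmzr] add [vyuum,lewwy] -> 8 lines: gpyz vyuum lewwy rlm hkpji hdsey vebsi obg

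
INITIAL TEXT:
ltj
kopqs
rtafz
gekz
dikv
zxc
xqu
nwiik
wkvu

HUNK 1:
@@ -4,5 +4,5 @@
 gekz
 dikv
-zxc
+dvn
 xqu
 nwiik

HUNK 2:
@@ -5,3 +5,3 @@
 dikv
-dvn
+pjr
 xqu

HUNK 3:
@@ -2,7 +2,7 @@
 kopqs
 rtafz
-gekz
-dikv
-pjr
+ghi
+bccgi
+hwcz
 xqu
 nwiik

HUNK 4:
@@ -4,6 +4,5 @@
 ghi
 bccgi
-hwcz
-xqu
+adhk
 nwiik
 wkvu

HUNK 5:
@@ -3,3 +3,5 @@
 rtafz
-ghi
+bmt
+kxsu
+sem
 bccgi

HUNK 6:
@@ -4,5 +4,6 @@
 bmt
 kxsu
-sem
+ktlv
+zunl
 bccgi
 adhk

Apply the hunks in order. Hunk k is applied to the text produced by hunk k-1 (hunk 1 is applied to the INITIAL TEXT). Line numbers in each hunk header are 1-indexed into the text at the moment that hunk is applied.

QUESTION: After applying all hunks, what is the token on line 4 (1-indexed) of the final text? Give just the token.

Answer: bmt

Derivation:
Hunk 1: at line 4 remove [zxc] add [dvn] -> 9 lines: ltj kopqs rtafz gekz dikv dvn xqu nwiik wkvu
Hunk 2: at line 5 remove [dvn] add [pjr] -> 9 lines: ltj kopqs rtafz gekz dikv pjr xqu nwiik wkvu
Hunk 3: at line 2 remove [gekz,dikv,pjr] add [ghi,bccgi,hwcz] -> 9 lines: ltj kopqs rtafz ghi bccgi hwcz xqu nwiik wkvu
Hunk 4: at line 4 remove [hwcz,xqu] add [adhk] -> 8 lines: ltj kopqs rtafz ghi bccgi adhk nwiik wkvu
Hunk 5: at line 3 remove [ghi] add [bmt,kxsu,sem] -> 10 lines: ltj kopqs rtafz bmt kxsu sem bccgi adhk nwiik wkvu
Hunk 6: at line 4 remove [sem] add [ktlv,zunl] -> 11 lines: ltj kopqs rtafz bmt kxsu ktlv zunl bccgi adhk nwiik wkvu
Final line 4: bmt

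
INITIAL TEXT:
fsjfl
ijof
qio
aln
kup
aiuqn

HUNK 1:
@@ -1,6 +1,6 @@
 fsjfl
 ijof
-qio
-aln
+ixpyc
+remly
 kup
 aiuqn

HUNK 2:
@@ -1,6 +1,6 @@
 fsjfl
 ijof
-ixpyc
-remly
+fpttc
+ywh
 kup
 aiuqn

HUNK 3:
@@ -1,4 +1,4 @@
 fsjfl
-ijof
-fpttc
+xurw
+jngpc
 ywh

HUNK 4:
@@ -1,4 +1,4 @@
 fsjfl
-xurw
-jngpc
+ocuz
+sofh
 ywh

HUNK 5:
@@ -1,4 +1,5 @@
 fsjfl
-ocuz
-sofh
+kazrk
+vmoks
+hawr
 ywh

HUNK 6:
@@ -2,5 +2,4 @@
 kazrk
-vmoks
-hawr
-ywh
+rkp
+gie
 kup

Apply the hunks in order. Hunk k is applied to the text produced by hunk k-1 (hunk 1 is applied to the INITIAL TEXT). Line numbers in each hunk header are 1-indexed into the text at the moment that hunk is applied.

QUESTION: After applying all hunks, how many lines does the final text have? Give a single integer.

Hunk 1: at line 1 remove [qio,aln] add [ixpyc,remly] -> 6 lines: fsjfl ijof ixpyc remly kup aiuqn
Hunk 2: at line 1 remove [ixpyc,remly] add [fpttc,ywh] -> 6 lines: fsjfl ijof fpttc ywh kup aiuqn
Hunk 3: at line 1 remove [ijof,fpttc] add [xurw,jngpc] -> 6 lines: fsjfl xurw jngpc ywh kup aiuqn
Hunk 4: at line 1 remove [xurw,jngpc] add [ocuz,sofh] -> 6 lines: fsjfl ocuz sofh ywh kup aiuqn
Hunk 5: at line 1 remove [ocuz,sofh] add [kazrk,vmoks,hawr] -> 7 lines: fsjfl kazrk vmoks hawr ywh kup aiuqn
Hunk 6: at line 2 remove [vmoks,hawr,ywh] add [rkp,gie] -> 6 lines: fsjfl kazrk rkp gie kup aiuqn
Final line count: 6

Answer: 6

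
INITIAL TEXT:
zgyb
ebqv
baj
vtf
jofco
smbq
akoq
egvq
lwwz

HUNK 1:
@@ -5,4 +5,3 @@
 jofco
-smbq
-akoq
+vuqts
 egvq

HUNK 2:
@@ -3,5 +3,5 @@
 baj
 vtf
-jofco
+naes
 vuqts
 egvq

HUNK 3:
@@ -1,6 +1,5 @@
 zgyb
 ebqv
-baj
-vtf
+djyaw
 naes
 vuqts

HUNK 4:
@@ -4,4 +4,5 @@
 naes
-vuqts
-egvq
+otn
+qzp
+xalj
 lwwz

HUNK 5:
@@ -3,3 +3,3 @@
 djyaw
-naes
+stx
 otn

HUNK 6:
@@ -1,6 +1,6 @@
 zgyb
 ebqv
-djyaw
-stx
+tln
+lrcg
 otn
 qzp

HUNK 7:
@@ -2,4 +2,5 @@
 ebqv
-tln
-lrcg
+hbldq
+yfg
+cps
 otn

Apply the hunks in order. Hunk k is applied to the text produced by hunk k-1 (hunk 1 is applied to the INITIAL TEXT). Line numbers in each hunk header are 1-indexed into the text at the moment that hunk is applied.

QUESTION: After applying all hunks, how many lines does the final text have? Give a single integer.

Answer: 9

Derivation:
Hunk 1: at line 5 remove [smbq,akoq] add [vuqts] -> 8 lines: zgyb ebqv baj vtf jofco vuqts egvq lwwz
Hunk 2: at line 3 remove [jofco] add [naes] -> 8 lines: zgyb ebqv baj vtf naes vuqts egvq lwwz
Hunk 3: at line 1 remove [baj,vtf] add [djyaw] -> 7 lines: zgyb ebqv djyaw naes vuqts egvq lwwz
Hunk 4: at line 4 remove [vuqts,egvq] add [otn,qzp,xalj] -> 8 lines: zgyb ebqv djyaw naes otn qzp xalj lwwz
Hunk 5: at line 3 remove [naes] add [stx] -> 8 lines: zgyb ebqv djyaw stx otn qzp xalj lwwz
Hunk 6: at line 1 remove [djyaw,stx] add [tln,lrcg] -> 8 lines: zgyb ebqv tln lrcg otn qzp xalj lwwz
Hunk 7: at line 2 remove [tln,lrcg] add [hbldq,yfg,cps] -> 9 lines: zgyb ebqv hbldq yfg cps otn qzp xalj lwwz
Final line count: 9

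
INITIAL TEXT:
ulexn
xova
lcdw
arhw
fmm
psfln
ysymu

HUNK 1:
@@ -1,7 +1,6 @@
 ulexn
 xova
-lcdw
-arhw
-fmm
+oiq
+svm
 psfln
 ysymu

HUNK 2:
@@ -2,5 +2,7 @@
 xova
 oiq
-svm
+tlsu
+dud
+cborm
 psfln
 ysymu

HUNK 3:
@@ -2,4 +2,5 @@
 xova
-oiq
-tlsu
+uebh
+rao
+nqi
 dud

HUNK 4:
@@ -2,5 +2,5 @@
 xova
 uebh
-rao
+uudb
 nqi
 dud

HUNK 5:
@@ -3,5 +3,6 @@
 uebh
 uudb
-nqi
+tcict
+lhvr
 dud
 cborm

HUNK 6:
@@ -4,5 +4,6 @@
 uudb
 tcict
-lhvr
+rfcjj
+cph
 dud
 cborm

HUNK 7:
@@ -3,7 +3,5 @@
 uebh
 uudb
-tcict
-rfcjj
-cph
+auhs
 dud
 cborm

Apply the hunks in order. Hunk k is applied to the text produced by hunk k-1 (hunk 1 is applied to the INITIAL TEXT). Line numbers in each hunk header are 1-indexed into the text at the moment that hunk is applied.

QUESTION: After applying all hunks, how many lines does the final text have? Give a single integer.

Hunk 1: at line 1 remove [lcdw,arhw,fmm] add [oiq,svm] -> 6 lines: ulexn xova oiq svm psfln ysymu
Hunk 2: at line 2 remove [svm] add [tlsu,dud,cborm] -> 8 lines: ulexn xova oiq tlsu dud cborm psfln ysymu
Hunk 3: at line 2 remove [oiq,tlsu] add [uebh,rao,nqi] -> 9 lines: ulexn xova uebh rao nqi dud cborm psfln ysymu
Hunk 4: at line 2 remove [rao] add [uudb] -> 9 lines: ulexn xova uebh uudb nqi dud cborm psfln ysymu
Hunk 5: at line 3 remove [nqi] add [tcict,lhvr] -> 10 lines: ulexn xova uebh uudb tcict lhvr dud cborm psfln ysymu
Hunk 6: at line 4 remove [lhvr] add [rfcjj,cph] -> 11 lines: ulexn xova uebh uudb tcict rfcjj cph dud cborm psfln ysymu
Hunk 7: at line 3 remove [tcict,rfcjj,cph] add [auhs] -> 9 lines: ulexn xova uebh uudb auhs dud cborm psfln ysymu
Final line count: 9

Answer: 9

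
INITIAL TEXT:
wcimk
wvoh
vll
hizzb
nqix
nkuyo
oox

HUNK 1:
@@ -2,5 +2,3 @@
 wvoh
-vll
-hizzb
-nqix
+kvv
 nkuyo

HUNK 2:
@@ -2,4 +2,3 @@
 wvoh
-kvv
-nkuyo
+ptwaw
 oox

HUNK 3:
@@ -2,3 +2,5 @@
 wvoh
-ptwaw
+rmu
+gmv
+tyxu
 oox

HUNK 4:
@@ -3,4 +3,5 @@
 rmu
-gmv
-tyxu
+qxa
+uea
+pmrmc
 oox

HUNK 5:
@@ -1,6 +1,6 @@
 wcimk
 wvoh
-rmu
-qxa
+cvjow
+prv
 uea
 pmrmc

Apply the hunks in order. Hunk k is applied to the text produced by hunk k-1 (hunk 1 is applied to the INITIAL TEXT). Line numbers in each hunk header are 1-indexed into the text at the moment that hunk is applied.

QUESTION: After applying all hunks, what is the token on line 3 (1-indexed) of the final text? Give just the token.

Hunk 1: at line 2 remove [vll,hizzb,nqix] add [kvv] -> 5 lines: wcimk wvoh kvv nkuyo oox
Hunk 2: at line 2 remove [kvv,nkuyo] add [ptwaw] -> 4 lines: wcimk wvoh ptwaw oox
Hunk 3: at line 2 remove [ptwaw] add [rmu,gmv,tyxu] -> 6 lines: wcimk wvoh rmu gmv tyxu oox
Hunk 4: at line 3 remove [gmv,tyxu] add [qxa,uea,pmrmc] -> 7 lines: wcimk wvoh rmu qxa uea pmrmc oox
Hunk 5: at line 1 remove [rmu,qxa] add [cvjow,prv] -> 7 lines: wcimk wvoh cvjow prv uea pmrmc oox
Final line 3: cvjow

Answer: cvjow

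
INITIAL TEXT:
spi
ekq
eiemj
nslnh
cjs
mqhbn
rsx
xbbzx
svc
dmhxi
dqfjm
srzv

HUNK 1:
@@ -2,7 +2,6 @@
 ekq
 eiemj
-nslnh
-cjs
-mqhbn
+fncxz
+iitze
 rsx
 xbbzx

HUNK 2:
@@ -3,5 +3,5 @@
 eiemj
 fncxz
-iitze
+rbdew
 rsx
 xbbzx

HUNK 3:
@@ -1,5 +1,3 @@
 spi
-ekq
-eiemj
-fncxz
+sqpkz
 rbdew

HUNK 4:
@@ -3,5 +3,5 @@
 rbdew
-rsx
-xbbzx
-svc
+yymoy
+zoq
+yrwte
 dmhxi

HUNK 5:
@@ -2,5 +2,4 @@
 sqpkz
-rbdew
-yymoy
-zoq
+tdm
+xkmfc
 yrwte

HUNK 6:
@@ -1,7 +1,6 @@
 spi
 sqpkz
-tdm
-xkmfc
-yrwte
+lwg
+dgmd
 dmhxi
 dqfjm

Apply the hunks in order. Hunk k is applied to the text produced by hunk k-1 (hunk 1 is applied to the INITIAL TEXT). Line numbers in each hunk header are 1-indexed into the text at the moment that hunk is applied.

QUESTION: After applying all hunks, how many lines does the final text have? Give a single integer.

Hunk 1: at line 2 remove [nslnh,cjs,mqhbn] add [fncxz,iitze] -> 11 lines: spi ekq eiemj fncxz iitze rsx xbbzx svc dmhxi dqfjm srzv
Hunk 2: at line 3 remove [iitze] add [rbdew] -> 11 lines: spi ekq eiemj fncxz rbdew rsx xbbzx svc dmhxi dqfjm srzv
Hunk 3: at line 1 remove [ekq,eiemj,fncxz] add [sqpkz] -> 9 lines: spi sqpkz rbdew rsx xbbzx svc dmhxi dqfjm srzv
Hunk 4: at line 3 remove [rsx,xbbzx,svc] add [yymoy,zoq,yrwte] -> 9 lines: spi sqpkz rbdew yymoy zoq yrwte dmhxi dqfjm srzv
Hunk 5: at line 2 remove [rbdew,yymoy,zoq] add [tdm,xkmfc] -> 8 lines: spi sqpkz tdm xkmfc yrwte dmhxi dqfjm srzv
Hunk 6: at line 1 remove [tdm,xkmfc,yrwte] add [lwg,dgmd] -> 7 lines: spi sqpkz lwg dgmd dmhxi dqfjm srzv
Final line count: 7

Answer: 7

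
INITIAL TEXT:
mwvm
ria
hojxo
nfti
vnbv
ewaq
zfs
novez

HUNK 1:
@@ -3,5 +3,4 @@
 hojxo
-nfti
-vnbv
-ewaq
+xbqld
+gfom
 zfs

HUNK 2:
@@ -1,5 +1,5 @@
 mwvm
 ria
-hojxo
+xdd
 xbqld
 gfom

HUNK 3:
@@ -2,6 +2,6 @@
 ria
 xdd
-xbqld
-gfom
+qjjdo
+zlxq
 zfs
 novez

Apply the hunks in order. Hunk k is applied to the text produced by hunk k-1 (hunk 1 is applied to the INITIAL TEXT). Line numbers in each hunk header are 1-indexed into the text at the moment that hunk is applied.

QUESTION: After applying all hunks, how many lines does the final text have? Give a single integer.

Answer: 7

Derivation:
Hunk 1: at line 3 remove [nfti,vnbv,ewaq] add [xbqld,gfom] -> 7 lines: mwvm ria hojxo xbqld gfom zfs novez
Hunk 2: at line 1 remove [hojxo] add [xdd] -> 7 lines: mwvm ria xdd xbqld gfom zfs novez
Hunk 3: at line 2 remove [xbqld,gfom] add [qjjdo,zlxq] -> 7 lines: mwvm ria xdd qjjdo zlxq zfs novez
Final line count: 7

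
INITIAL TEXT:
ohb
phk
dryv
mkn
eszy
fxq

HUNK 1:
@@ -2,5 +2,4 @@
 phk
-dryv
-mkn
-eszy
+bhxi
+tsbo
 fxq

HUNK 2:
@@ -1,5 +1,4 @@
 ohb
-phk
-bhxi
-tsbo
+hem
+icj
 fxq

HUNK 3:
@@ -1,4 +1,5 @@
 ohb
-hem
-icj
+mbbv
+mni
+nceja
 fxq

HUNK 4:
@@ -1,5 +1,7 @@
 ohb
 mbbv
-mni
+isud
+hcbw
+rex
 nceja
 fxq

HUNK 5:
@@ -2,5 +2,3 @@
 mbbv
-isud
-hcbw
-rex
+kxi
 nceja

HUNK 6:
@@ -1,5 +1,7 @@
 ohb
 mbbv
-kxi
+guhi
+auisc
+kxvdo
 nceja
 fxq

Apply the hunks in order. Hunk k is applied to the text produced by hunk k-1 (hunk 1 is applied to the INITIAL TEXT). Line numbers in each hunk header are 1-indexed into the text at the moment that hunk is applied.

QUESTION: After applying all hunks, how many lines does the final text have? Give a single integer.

Hunk 1: at line 2 remove [dryv,mkn,eszy] add [bhxi,tsbo] -> 5 lines: ohb phk bhxi tsbo fxq
Hunk 2: at line 1 remove [phk,bhxi,tsbo] add [hem,icj] -> 4 lines: ohb hem icj fxq
Hunk 3: at line 1 remove [hem,icj] add [mbbv,mni,nceja] -> 5 lines: ohb mbbv mni nceja fxq
Hunk 4: at line 1 remove [mni] add [isud,hcbw,rex] -> 7 lines: ohb mbbv isud hcbw rex nceja fxq
Hunk 5: at line 2 remove [isud,hcbw,rex] add [kxi] -> 5 lines: ohb mbbv kxi nceja fxq
Hunk 6: at line 1 remove [kxi] add [guhi,auisc,kxvdo] -> 7 lines: ohb mbbv guhi auisc kxvdo nceja fxq
Final line count: 7

Answer: 7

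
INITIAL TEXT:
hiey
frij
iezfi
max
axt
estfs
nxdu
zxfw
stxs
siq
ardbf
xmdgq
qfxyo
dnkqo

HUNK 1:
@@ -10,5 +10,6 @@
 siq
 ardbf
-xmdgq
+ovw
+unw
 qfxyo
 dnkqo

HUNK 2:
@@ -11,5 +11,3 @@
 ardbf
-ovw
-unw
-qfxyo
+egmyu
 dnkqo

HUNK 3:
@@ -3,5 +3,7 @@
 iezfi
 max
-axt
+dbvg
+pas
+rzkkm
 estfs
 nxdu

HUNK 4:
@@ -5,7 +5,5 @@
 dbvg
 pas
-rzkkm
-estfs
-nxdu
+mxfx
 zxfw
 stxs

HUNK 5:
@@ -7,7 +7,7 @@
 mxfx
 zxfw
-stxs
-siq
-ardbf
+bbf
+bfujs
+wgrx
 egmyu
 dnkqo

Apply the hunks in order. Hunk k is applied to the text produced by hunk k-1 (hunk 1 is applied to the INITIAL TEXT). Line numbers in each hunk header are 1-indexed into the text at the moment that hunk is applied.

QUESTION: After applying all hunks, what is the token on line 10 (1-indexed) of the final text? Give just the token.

Hunk 1: at line 10 remove [xmdgq] add [ovw,unw] -> 15 lines: hiey frij iezfi max axt estfs nxdu zxfw stxs siq ardbf ovw unw qfxyo dnkqo
Hunk 2: at line 11 remove [ovw,unw,qfxyo] add [egmyu] -> 13 lines: hiey frij iezfi max axt estfs nxdu zxfw stxs siq ardbf egmyu dnkqo
Hunk 3: at line 3 remove [axt] add [dbvg,pas,rzkkm] -> 15 lines: hiey frij iezfi max dbvg pas rzkkm estfs nxdu zxfw stxs siq ardbf egmyu dnkqo
Hunk 4: at line 5 remove [rzkkm,estfs,nxdu] add [mxfx] -> 13 lines: hiey frij iezfi max dbvg pas mxfx zxfw stxs siq ardbf egmyu dnkqo
Hunk 5: at line 7 remove [stxs,siq,ardbf] add [bbf,bfujs,wgrx] -> 13 lines: hiey frij iezfi max dbvg pas mxfx zxfw bbf bfujs wgrx egmyu dnkqo
Final line 10: bfujs

Answer: bfujs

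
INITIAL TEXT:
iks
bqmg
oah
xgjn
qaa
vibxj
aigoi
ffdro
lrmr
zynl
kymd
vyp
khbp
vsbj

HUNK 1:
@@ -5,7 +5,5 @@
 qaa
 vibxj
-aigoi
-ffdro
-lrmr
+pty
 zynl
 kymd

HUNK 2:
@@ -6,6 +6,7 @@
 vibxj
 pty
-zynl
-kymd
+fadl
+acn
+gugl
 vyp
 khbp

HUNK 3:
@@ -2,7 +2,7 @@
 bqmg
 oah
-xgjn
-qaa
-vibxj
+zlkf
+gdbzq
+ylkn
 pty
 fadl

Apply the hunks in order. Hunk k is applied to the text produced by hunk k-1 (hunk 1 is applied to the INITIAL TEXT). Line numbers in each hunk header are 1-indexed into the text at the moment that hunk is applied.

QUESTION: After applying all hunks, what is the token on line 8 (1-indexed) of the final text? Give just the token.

Answer: fadl

Derivation:
Hunk 1: at line 5 remove [aigoi,ffdro,lrmr] add [pty] -> 12 lines: iks bqmg oah xgjn qaa vibxj pty zynl kymd vyp khbp vsbj
Hunk 2: at line 6 remove [zynl,kymd] add [fadl,acn,gugl] -> 13 lines: iks bqmg oah xgjn qaa vibxj pty fadl acn gugl vyp khbp vsbj
Hunk 3: at line 2 remove [xgjn,qaa,vibxj] add [zlkf,gdbzq,ylkn] -> 13 lines: iks bqmg oah zlkf gdbzq ylkn pty fadl acn gugl vyp khbp vsbj
Final line 8: fadl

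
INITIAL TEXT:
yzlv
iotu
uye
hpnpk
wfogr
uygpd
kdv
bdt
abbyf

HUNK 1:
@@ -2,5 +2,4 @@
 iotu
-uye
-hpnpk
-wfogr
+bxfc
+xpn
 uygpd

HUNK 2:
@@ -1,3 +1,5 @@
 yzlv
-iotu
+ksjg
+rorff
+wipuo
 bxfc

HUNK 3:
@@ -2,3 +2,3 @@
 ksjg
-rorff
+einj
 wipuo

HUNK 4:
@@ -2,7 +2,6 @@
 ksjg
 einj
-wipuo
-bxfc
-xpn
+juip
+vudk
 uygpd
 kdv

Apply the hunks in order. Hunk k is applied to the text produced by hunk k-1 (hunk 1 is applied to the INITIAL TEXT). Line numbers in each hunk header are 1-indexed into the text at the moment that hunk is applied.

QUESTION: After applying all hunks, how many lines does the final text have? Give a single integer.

Answer: 9

Derivation:
Hunk 1: at line 2 remove [uye,hpnpk,wfogr] add [bxfc,xpn] -> 8 lines: yzlv iotu bxfc xpn uygpd kdv bdt abbyf
Hunk 2: at line 1 remove [iotu] add [ksjg,rorff,wipuo] -> 10 lines: yzlv ksjg rorff wipuo bxfc xpn uygpd kdv bdt abbyf
Hunk 3: at line 2 remove [rorff] add [einj] -> 10 lines: yzlv ksjg einj wipuo bxfc xpn uygpd kdv bdt abbyf
Hunk 4: at line 2 remove [wipuo,bxfc,xpn] add [juip,vudk] -> 9 lines: yzlv ksjg einj juip vudk uygpd kdv bdt abbyf
Final line count: 9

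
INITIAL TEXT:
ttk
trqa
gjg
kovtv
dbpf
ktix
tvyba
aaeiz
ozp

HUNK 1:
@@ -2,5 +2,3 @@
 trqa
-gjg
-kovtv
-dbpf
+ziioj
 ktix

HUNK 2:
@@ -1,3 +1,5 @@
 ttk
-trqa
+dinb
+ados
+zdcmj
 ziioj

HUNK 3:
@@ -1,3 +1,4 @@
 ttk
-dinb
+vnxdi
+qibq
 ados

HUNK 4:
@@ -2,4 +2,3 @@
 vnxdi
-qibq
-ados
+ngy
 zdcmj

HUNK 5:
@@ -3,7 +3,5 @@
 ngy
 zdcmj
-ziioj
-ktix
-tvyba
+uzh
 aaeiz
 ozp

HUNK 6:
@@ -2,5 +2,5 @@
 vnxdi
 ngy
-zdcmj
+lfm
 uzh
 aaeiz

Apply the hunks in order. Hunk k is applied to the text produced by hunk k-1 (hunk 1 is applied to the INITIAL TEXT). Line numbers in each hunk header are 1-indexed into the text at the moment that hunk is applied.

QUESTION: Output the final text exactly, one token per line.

Hunk 1: at line 2 remove [gjg,kovtv,dbpf] add [ziioj] -> 7 lines: ttk trqa ziioj ktix tvyba aaeiz ozp
Hunk 2: at line 1 remove [trqa] add [dinb,ados,zdcmj] -> 9 lines: ttk dinb ados zdcmj ziioj ktix tvyba aaeiz ozp
Hunk 3: at line 1 remove [dinb] add [vnxdi,qibq] -> 10 lines: ttk vnxdi qibq ados zdcmj ziioj ktix tvyba aaeiz ozp
Hunk 4: at line 2 remove [qibq,ados] add [ngy] -> 9 lines: ttk vnxdi ngy zdcmj ziioj ktix tvyba aaeiz ozp
Hunk 5: at line 3 remove [ziioj,ktix,tvyba] add [uzh] -> 7 lines: ttk vnxdi ngy zdcmj uzh aaeiz ozp
Hunk 6: at line 2 remove [zdcmj] add [lfm] -> 7 lines: ttk vnxdi ngy lfm uzh aaeiz ozp

Answer: ttk
vnxdi
ngy
lfm
uzh
aaeiz
ozp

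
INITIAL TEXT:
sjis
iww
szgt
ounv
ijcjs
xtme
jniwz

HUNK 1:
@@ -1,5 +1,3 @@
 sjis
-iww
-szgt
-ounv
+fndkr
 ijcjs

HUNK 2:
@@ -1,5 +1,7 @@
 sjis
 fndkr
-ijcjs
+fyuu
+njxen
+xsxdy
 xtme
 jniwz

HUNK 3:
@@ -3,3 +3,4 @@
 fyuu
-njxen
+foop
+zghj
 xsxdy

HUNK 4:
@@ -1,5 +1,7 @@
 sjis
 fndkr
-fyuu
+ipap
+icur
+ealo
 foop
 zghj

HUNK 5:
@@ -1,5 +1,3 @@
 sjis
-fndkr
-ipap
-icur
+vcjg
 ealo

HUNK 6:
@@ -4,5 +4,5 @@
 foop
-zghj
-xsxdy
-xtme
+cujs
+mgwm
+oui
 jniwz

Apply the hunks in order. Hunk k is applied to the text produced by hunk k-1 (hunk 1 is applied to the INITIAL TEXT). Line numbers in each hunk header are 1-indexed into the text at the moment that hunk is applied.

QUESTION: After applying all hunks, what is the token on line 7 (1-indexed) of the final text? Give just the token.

Answer: oui

Derivation:
Hunk 1: at line 1 remove [iww,szgt,ounv] add [fndkr] -> 5 lines: sjis fndkr ijcjs xtme jniwz
Hunk 2: at line 1 remove [ijcjs] add [fyuu,njxen,xsxdy] -> 7 lines: sjis fndkr fyuu njxen xsxdy xtme jniwz
Hunk 3: at line 3 remove [njxen] add [foop,zghj] -> 8 lines: sjis fndkr fyuu foop zghj xsxdy xtme jniwz
Hunk 4: at line 1 remove [fyuu] add [ipap,icur,ealo] -> 10 lines: sjis fndkr ipap icur ealo foop zghj xsxdy xtme jniwz
Hunk 5: at line 1 remove [fndkr,ipap,icur] add [vcjg] -> 8 lines: sjis vcjg ealo foop zghj xsxdy xtme jniwz
Hunk 6: at line 4 remove [zghj,xsxdy,xtme] add [cujs,mgwm,oui] -> 8 lines: sjis vcjg ealo foop cujs mgwm oui jniwz
Final line 7: oui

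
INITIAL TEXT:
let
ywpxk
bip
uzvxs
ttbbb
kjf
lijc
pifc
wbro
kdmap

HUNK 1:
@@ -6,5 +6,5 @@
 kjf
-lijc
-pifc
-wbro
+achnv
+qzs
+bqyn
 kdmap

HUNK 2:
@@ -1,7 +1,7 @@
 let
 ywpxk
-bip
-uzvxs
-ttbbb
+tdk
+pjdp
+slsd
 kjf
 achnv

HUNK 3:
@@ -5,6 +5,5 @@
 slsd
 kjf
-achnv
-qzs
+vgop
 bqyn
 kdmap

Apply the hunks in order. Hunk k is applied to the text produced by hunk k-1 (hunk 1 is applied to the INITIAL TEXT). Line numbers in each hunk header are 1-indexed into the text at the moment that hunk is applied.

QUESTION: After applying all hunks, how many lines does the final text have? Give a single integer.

Answer: 9

Derivation:
Hunk 1: at line 6 remove [lijc,pifc,wbro] add [achnv,qzs,bqyn] -> 10 lines: let ywpxk bip uzvxs ttbbb kjf achnv qzs bqyn kdmap
Hunk 2: at line 1 remove [bip,uzvxs,ttbbb] add [tdk,pjdp,slsd] -> 10 lines: let ywpxk tdk pjdp slsd kjf achnv qzs bqyn kdmap
Hunk 3: at line 5 remove [achnv,qzs] add [vgop] -> 9 lines: let ywpxk tdk pjdp slsd kjf vgop bqyn kdmap
Final line count: 9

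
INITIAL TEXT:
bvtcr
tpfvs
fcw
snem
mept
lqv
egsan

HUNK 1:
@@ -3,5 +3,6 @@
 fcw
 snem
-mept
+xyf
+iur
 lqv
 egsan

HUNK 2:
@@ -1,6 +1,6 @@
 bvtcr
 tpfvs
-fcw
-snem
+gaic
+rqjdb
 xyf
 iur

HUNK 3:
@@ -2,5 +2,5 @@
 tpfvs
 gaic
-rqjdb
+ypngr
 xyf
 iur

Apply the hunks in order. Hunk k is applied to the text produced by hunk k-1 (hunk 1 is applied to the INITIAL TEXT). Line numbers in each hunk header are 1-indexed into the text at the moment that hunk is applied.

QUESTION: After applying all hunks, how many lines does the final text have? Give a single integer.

Answer: 8

Derivation:
Hunk 1: at line 3 remove [mept] add [xyf,iur] -> 8 lines: bvtcr tpfvs fcw snem xyf iur lqv egsan
Hunk 2: at line 1 remove [fcw,snem] add [gaic,rqjdb] -> 8 lines: bvtcr tpfvs gaic rqjdb xyf iur lqv egsan
Hunk 3: at line 2 remove [rqjdb] add [ypngr] -> 8 lines: bvtcr tpfvs gaic ypngr xyf iur lqv egsan
Final line count: 8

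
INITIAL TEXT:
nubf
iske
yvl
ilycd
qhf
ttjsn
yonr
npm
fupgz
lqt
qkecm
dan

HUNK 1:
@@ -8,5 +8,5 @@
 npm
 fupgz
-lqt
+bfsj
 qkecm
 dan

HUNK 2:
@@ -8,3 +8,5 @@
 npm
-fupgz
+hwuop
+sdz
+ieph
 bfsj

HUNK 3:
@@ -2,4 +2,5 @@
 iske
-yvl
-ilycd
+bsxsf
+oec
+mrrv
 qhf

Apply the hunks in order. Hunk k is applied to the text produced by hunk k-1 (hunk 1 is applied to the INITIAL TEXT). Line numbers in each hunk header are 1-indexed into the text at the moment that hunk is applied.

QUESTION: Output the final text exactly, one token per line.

Answer: nubf
iske
bsxsf
oec
mrrv
qhf
ttjsn
yonr
npm
hwuop
sdz
ieph
bfsj
qkecm
dan

Derivation:
Hunk 1: at line 8 remove [lqt] add [bfsj] -> 12 lines: nubf iske yvl ilycd qhf ttjsn yonr npm fupgz bfsj qkecm dan
Hunk 2: at line 8 remove [fupgz] add [hwuop,sdz,ieph] -> 14 lines: nubf iske yvl ilycd qhf ttjsn yonr npm hwuop sdz ieph bfsj qkecm dan
Hunk 3: at line 2 remove [yvl,ilycd] add [bsxsf,oec,mrrv] -> 15 lines: nubf iske bsxsf oec mrrv qhf ttjsn yonr npm hwuop sdz ieph bfsj qkecm dan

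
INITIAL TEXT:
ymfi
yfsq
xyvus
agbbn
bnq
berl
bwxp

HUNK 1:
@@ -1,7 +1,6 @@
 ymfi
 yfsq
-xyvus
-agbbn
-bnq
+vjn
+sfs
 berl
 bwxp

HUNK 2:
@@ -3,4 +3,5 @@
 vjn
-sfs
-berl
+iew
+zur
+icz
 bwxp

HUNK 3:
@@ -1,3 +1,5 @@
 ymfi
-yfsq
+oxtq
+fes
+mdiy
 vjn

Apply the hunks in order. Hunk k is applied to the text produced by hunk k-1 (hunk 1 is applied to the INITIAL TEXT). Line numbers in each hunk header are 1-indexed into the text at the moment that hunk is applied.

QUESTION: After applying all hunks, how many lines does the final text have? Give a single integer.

Answer: 9

Derivation:
Hunk 1: at line 1 remove [xyvus,agbbn,bnq] add [vjn,sfs] -> 6 lines: ymfi yfsq vjn sfs berl bwxp
Hunk 2: at line 3 remove [sfs,berl] add [iew,zur,icz] -> 7 lines: ymfi yfsq vjn iew zur icz bwxp
Hunk 3: at line 1 remove [yfsq] add [oxtq,fes,mdiy] -> 9 lines: ymfi oxtq fes mdiy vjn iew zur icz bwxp
Final line count: 9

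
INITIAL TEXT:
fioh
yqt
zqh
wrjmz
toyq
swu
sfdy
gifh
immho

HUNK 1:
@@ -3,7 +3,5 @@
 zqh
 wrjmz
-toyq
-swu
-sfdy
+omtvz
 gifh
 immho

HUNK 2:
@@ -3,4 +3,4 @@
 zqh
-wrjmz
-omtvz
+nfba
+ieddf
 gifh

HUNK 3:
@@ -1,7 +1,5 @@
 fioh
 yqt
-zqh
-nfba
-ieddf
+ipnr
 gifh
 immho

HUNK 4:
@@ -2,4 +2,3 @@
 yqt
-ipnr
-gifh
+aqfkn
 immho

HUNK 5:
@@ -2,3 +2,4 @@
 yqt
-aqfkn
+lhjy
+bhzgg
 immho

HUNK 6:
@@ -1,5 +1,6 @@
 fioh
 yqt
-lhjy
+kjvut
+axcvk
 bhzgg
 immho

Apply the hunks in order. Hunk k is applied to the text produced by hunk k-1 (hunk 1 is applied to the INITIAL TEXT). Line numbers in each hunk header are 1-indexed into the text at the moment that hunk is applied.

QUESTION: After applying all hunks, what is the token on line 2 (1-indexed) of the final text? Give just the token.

Answer: yqt

Derivation:
Hunk 1: at line 3 remove [toyq,swu,sfdy] add [omtvz] -> 7 lines: fioh yqt zqh wrjmz omtvz gifh immho
Hunk 2: at line 3 remove [wrjmz,omtvz] add [nfba,ieddf] -> 7 lines: fioh yqt zqh nfba ieddf gifh immho
Hunk 3: at line 1 remove [zqh,nfba,ieddf] add [ipnr] -> 5 lines: fioh yqt ipnr gifh immho
Hunk 4: at line 2 remove [ipnr,gifh] add [aqfkn] -> 4 lines: fioh yqt aqfkn immho
Hunk 5: at line 2 remove [aqfkn] add [lhjy,bhzgg] -> 5 lines: fioh yqt lhjy bhzgg immho
Hunk 6: at line 1 remove [lhjy] add [kjvut,axcvk] -> 6 lines: fioh yqt kjvut axcvk bhzgg immho
Final line 2: yqt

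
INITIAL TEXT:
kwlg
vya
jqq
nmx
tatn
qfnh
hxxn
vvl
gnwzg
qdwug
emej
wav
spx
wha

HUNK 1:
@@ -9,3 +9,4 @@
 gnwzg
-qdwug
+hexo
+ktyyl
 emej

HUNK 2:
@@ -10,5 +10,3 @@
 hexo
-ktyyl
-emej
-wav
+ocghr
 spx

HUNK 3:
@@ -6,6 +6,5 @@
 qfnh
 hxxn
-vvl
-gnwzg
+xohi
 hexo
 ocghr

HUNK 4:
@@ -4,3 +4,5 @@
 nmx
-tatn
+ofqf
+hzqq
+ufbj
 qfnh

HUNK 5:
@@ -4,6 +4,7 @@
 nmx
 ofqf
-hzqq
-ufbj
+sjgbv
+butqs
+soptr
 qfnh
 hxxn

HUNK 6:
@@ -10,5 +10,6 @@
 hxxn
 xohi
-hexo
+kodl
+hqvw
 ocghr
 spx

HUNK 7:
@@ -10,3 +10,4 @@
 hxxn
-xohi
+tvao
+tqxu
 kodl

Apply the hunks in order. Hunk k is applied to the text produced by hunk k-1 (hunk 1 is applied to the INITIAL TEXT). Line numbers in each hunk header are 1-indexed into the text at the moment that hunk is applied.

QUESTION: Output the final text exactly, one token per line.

Answer: kwlg
vya
jqq
nmx
ofqf
sjgbv
butqs
soptr
qfnh
hxxn
tvao
tqxu
kodl
hqvw
ocghr
spx
wha

Derivation:
Hunk 1: at line 9 remove [qdwug] add [hexo,ktyyl] -> 15 lines: kwlg vya jqq nmx tatn qfnh hxxn vvl gnwzg hexo ktyyl emej wav spx wha
Hunk 2: at line 10 remove [ktyyl,emej,wav] add [ocghr] -> 13 lines: kwlg vya jqq nmx tatn qfnh hxxn vvl gnwzg hexo ocghr spx wha
Hunk 3: at line 6 remove [vvl,gnwzg] add [xohi] -> 12 lines: kwlg vya jqq nmx tatn qfnh hxxn xohi hexo ocghr spx wha
Hunk 4: at line 4 remove [tatn] add [ofqf,hzqq,ufbj] -> 14 lines: kwlg vya jqq nmx ofqf hzqq ufbj qfnh hxxn xohi hexo ocghr spx wha
Hunk 5: at line 4 remove [hzqq,ufbj] add [sjgbv,butqs,soptr] -> 15 lines: kwlg vya jqq nmx ofqf sjgbv butqs soptr qfnh hxxn xohi hexo ocghr spx wha
Hunk 6: at line 10 remove [hexo] add [kodl,hqvw] -> 16 lines: kwlg vya jqq nmx ofqf sjgbv butqs soptr qfnh hxxn xohi kodl hqvw ocghr spx wha
Hunk 7: at line 10 remove [xohi] add [tvao,tqxu] -> 17 lines: kwlg vya jqq nmx ofqf sjgbv butqs soptr qfnh hxxn tvao tqxu kodl hqvw ocghr spx wha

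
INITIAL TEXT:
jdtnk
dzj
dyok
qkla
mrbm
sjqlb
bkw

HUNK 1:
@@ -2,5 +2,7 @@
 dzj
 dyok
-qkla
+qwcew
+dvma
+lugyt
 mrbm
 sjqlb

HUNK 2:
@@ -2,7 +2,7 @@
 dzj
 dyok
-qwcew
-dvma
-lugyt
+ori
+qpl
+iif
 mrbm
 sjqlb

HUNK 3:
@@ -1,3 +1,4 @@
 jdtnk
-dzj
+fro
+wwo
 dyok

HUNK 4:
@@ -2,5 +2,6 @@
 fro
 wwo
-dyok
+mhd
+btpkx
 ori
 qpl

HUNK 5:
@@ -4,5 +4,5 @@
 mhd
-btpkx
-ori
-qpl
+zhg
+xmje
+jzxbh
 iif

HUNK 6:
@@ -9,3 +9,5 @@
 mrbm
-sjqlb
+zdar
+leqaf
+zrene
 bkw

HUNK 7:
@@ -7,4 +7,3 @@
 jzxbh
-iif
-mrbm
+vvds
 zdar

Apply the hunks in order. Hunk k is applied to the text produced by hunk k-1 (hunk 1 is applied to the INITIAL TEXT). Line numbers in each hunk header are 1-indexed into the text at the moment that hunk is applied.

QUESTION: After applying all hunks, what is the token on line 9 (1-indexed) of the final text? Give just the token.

Hunk 1: at line 2 remove [qkla] add [qwcew,dvma,lugyt] -> 9 lines: jdtnk dzj dyok qwcew dvma lugyt mrbm sjqlb bkw
Hunk 2: at line 2 remove [qwcew,dvma,lugyt] add [ori,qpl,iif] -> 9 lines: jdtnk dzj dyok ori qpl iif mrbm sjqlb bkw
Hunk 3: at line 1 remove [dzj] add [fro,wwo] -> 10 lines: jdtnk fro wwo dyok ori qpl iif mrbm sjqlb bkw
Hunk 4: at line 2 remove [dyok] add [mhd,btpkx] -> 11 lines: jdtnk fro wwo mhd btpkx ori qpl iif mrbm sjqlb bkw
Hunk 5: at line 4 remove [btpkx,ori,qpl] add [zhg,xmje,jzxbh] -> 11 lines: jdtnk fro wwo mhd zhg xmje jzxbh iif mrbm sjqlb bkw
Hunk 6: at line 9 remove [sjqlb] add [zdar,leqaf,zrene] -> 13 lines: jdtnk fro wwo mhd zhg xmje jzxbh iif mrbm zdar leqaf zrene bkw
Hunk 7: at line 7 remove [iif,mrbm] add [vvds] -> 12 lines: jdtnk fro wwo mhd zhg xmje jzxbh vvds zdar leqaf zrene bkw
Final line 9: zdar

Answer: zdar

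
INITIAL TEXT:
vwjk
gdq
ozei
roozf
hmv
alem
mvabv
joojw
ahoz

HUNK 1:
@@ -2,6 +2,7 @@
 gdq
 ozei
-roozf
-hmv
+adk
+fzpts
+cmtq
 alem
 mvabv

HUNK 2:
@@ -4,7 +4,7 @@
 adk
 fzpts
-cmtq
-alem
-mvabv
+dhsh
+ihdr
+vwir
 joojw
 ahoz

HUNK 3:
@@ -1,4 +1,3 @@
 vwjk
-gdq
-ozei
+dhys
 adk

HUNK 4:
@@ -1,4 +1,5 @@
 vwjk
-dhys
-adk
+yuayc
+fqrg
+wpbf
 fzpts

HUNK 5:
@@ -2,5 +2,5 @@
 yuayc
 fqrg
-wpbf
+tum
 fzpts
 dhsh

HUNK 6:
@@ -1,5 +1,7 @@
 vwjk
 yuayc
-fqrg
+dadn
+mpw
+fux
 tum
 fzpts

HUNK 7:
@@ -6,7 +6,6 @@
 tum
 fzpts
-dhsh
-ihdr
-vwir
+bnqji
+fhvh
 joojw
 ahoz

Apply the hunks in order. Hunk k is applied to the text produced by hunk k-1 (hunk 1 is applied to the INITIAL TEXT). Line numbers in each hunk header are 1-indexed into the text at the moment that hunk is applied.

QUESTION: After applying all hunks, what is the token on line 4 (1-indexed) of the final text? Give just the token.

Hunk 1: at line 2 remove [roozf,hmv] add [adk,fzpts,cmtq] -> 10 lines: vwjk gdq ozei adk fzpts cmtq alem mvabv joojw ahoz
Hunk 2: at line 4 remove [cmtq,alem,mvabv] add [dhsh,ihdr,vwir] -> 10 lines: vwjk gdq ozei adk fzpts dhsh ihdr vwir joojw ahoz
Hunk 3: at line 1 remove [gdq,ozei] add [dhys] -> 9 lines: vwjk dhys adk fzpts dhsh ihdr vwir joojw ahoz
Hunk 4: at line 1 remove [dhys,adk] add [yuayc,fqrg,wpbf] -> 10 lines: vwjk yuayc fqrg wpbf fzpts dhsh ihdr vwir joojw ahoz
Hunk 5: at line 2 remove [wpbf] add [tum] -> 10 lines: vwjk yuayc fqrg tum fzpts dhsh ihdr vwir joojw ahoz
Hunk 6: at line 1 remove [fqrg] add [dadn,mpw,fux] -> 12 lines: vwjk yuayc dadn mpw fux tum fzpts dhsh ihdr vwir joojw ahoz
Hunk 7: at line 6 remove [dhsh,ihdr,vwir] add [bnqji,fhvh] -> 11 lines: vwjk yuayc dadn mpw fux tum fzpts bnqji fhvh joojw ahoz
Final line 4: mpw

Answer: mpw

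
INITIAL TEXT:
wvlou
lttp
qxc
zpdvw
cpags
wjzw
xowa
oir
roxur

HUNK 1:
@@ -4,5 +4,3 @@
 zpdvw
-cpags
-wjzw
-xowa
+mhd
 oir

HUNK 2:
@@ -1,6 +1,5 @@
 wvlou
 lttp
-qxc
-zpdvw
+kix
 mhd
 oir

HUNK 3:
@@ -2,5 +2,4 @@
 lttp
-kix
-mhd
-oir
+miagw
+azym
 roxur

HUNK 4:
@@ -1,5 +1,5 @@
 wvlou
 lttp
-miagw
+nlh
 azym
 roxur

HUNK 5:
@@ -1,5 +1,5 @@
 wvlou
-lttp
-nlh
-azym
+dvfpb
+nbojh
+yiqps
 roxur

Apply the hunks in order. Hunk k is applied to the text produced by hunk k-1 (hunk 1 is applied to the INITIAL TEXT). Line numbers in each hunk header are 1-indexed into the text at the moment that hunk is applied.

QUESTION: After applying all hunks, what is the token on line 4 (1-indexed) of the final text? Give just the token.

Answer: yiqps

Derivation:
Hunk 1: at line 4 remove [cpags,wjzw,xowa] add [mhd] -> 7 lines: wvlou lttp qxc zpdvw mhd oir roxur
Hunk 2: at line 1 remove [qxc,zpdvw] add [kix] -> 6 lines: wvlou lttp kix mhd oir roxur
Hunk 3: at line 2 remove [kix,mhd,oir] add [miagw,azym] -> 5 lines: wvlou lttp miagw azym roxur
Hunk 4: at line 1 remove [miagw] add [nlh] -> 5 lines: wvlou lttp nlh azym roxur
Hunk 5: at line 1 remove [lttp,nlh,azym] add [dvfpb,nbojh,yiqps] -> 5 lines: wvlou dvfpb nbojh yiqps roxur
Final line 4: yiqps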